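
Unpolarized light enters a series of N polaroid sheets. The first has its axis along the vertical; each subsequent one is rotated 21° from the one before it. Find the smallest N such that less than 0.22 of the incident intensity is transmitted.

First polarizer halves the unpolarized light: factor 1/2.
Each further stage multiplies by cos²(21°) = 0.8716.
After N polarizers: T = 0.5·0.8716^(N−1). Require T < 0.22 ⇒ N−1 > ln(0.22/0.5)/ln(0.8716) = 5.97, so N−1 ≥ 6 and N = 7.
Check: N=7 gives T = 0.2192 < 0.22; N=6 gives T = 0.2515.

N = 7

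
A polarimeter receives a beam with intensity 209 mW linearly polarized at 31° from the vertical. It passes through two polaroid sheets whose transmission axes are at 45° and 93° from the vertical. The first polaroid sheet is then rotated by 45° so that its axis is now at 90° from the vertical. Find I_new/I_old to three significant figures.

I_new/I_old ≈ 0.628

Before rotation:
I₁ = I₀ cos²(45° − 31°) = I₀ cos²(14°) = 0.9415 I₀.
I₂ = I₁ cos²(93° − 45°) = 0.9415 I₀ · cos²(48°) = 0.4215 I₀.
After rotation:
I₁ = I₀ cos²(90° − 31°) = I₀ cos²(59°) = 0.2653 I₀.
I₂ = I₁ cos²(93° − 90°) = 0.2653 I₀ · cos²(3°) = 0.2645 I₀.
Ratio = 0.2645 / 0.4215 = 0.6276.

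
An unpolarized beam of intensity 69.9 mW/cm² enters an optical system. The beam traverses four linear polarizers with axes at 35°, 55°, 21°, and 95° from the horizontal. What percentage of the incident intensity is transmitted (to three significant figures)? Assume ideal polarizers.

Unpolarized light through the first polarizer → I₁ = 69.9 mW/cm²/2 = 34.95 mW/cm², polarized at 35°.
I₂ = I₁ · cos²(20°) = 34.95 · 0.883 = 30.86 mW/cm².
I₃ = I₂ · cos²(34°) = 30.86 · 0.6873 = 21.21 mW/cm².
I₄ = I₃ · cos²(74°) = 21.21 · 0.07598 = 1.612 mW/cm².
That is 2.306% of the incident intensity.

≈ 2.31%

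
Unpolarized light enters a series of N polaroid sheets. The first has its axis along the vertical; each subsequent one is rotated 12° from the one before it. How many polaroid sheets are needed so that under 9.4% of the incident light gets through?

N = 39

First polarizer halves the unpolarized light: factor 1/2.
Each further stage multiplies by cos²(12°) = 0.9568.
After N polarizers: T = 0.5·0.9568^(N−1). Require T < 0.094 ⇒ N−1 > ln(0.094/0.5)/ln(0.9568) = 37.82, so N−1 ≥ 38 and N = 39.
Check: N=39 gives T = 0.09326 < 0.094; N=38 gives T = 0.09748.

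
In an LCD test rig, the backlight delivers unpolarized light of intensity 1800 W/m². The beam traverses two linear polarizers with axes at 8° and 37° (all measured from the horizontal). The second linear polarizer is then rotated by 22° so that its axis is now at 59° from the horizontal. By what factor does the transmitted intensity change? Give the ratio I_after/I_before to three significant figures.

Before rotation:
Unpolarized light through the first polarizer → I₁ = ½ I₀, now polarized at 8°.
I₂ = I₁ cos²(37° − 8°) = 0.5 I₀ · cos²(29°) = 0.3825 I₀.
After rotation:
Unpolarized light through the first polarizer → I₁ = ½ I₀, now polarized at 8°.
I₂ = I₁ cos²(59° − 8°) = 0.5 I₀ · cos²(51°) = 0.198 I₀.
Ratio = 0.198 / 0.3825 = 0.5177.

I_new/I_old ≈ 0.518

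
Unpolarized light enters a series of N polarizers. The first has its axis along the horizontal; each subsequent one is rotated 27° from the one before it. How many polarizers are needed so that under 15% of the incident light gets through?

N = 7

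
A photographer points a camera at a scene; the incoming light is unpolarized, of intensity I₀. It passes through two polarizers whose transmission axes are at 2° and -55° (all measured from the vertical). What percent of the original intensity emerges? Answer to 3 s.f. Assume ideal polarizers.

Unpolarized light through the first polarizer → I₁ = ½ I₀, now polarized at 2°.
I₂ = I₁ cos²(-55° − 2°) = 0.5 I₀ · cos²(57°) = 0.1483 I₀.
That is 14.83% of the incident intensity.

≈ 14.8%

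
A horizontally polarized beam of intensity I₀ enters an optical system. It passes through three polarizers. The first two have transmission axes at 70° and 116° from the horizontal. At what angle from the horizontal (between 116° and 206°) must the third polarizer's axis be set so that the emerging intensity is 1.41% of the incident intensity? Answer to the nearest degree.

θ ≈ 176°

I₁ = I₀ cos²(70° − 0°) = I₀ cos²(70°) = 0.117 I₀.
I₂ = I₁ cos²(116° − 70°) = 0.117 I₀ · cos²(46°) = 0.05645 I₀.
Need I₃/I₀ = 0.0141, so cos²(θ − 116°) = 0.0141 / 0.05645 = 0.2498.
θ − 116° = arccos(√0.2498) = 60.0°, giving θ ≈ 116 + 60.0 = 176.0°.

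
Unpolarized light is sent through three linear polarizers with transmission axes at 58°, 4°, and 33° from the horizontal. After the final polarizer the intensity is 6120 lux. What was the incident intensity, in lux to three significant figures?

I₀ ≈ 4.63e4 lux

Unpolarized light through the first polarizer → I₁ = ½ I₀, now polarized at 58°.
I₂ = I₁ cos²(4° − 58°) = 0.5 I₀ · cos²(54°) = 0.1727 I₀.
I₃ = I₂ cos²(33° − 4°) = 0.1727 I₀ · cos²(29°) = 0.1321 I₀.
So 6120 lux = 0.1321 I₀, giving I₀ = 6120/0.1321 = 4.631e+04 lux.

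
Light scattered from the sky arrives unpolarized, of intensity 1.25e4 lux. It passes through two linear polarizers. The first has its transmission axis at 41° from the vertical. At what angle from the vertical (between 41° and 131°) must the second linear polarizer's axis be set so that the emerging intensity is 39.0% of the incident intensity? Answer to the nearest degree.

θ ≈ 69°

Unpolarized light through the first polarizer → I₁ = ½ I₀, now polarized at 41°.
Need I₂/I₀ = 0.39, so cos²(θ − 41°) = 0.39 / 0.5 = 0.78.
θ − 41° = arccos(√0.78) = 28.0°, giving θ ≈ 41 + 28.0 = 69.0°.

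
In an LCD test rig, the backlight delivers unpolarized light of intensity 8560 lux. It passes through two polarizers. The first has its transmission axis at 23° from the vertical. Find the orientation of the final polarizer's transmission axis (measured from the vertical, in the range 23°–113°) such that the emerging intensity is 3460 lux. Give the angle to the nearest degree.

θ ≈ 49°

Unpolarized light through the first polarizer → I₁ = ½ I₀, now polarized at 23°.
Target fraction: 3460 / 8560 lux = 0.4042 of I₀.
Need I₂/I₀ = 0.4042, so cos²(θ − 23°) = 0.4042 / 0.5 = 0.8084.
θ − 23° = arccos(√0.8084) = 26.0°, giving θ ≈ 23 + 26.0 = 49.0°.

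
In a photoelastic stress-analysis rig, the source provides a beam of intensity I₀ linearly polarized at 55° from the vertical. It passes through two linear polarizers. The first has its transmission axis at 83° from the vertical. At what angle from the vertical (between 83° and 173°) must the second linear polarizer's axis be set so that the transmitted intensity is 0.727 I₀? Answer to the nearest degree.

I₁ = I₀ cos²(83° − 55°) = I₀ cos²(28°) = 0.7796 I₀.
Need I₂/I₀ = 0.727, so cos²(θ − 83°) = 0.727 / 0.7796 = 0.9325.
θ − 83° = arccos(√0.9325) = 15.1°, giving θ ≈ 83 + 15.1 = 98.1°.

θ ≈ 98°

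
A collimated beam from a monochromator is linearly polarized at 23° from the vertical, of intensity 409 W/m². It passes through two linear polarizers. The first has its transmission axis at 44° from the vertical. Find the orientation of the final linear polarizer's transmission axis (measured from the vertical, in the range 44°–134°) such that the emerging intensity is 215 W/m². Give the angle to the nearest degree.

θ ≈ 83°

By Malus's law, I₁ = I₀ cos²(44° − 23°) = I₀ cos²(21°) = 0.8716 I₀.
Target fraction: 215 / 409 W/m² = 0.5257 of I₀.
Need I₂/I₀ = 0.5257, so cos²(θ − 44°) = 0.5257 / 0.8716 = 0.6031.
θ − 44° = arccos(√0.6031) = 39.0°, giving θ ≈ 44 + 39.0 = 83.0°.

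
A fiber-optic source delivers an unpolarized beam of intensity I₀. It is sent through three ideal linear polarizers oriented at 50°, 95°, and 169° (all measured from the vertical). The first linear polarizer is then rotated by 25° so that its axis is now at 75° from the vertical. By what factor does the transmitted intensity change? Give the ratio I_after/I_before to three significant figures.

Before rotation:
Unpolarized light through the first polarizer → I₁ = ½ I₀, now polarized at 50°.
I₂ = I₁ cos²(95° − 50°) = 0.5 I₀ · cos²(45°) = 0.25 I₀.
I₃ = I₂ cos²(169° − 95°) = 0.25 I₀ · cos²(74°) = 0.01899 I₀.
After rotation:
Unpolarized light through the first polarizer → I₁ = ½ I₀, now polarized at 75°.
I₂ = I₁ cos²(95° − 75°) = 0.5 I₀ · cos²(20°) = 0.4415 I₀.
I₃ = I₂ cos²(169° − 95°) = 0.4415 I₀ · cos²(74°) = 0.03354 I₀.
Ratio = 0.03354 / 0.01899 = 1.766.

I_new/I_old ≈ 1.77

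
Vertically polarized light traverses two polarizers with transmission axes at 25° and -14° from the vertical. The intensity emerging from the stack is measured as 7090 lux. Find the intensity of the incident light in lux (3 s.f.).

I₀ ≈ 1.43e4 lux

I₁ = I₀ cos²(25° − 0°) = I₀ cos²(25°) = 0.8214 I₀.
I₂ = I₁ cos²(-14° − 25°) = 0.8214 I₀ · cos²(39°) = 0.4961 I₀.
So 7090 lux = 0.4961 I₀, giving I₀ = 7090/0.4961 = 1.429e+04 lux.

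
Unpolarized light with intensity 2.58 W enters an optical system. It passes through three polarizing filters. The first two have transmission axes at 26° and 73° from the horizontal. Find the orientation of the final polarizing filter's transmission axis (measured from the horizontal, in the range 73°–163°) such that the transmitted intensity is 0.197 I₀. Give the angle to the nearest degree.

θ ≈ 96°

Unpolarized light through the first polarizer → I₁ = ½ I₀, now polarized at 26°.
I₂ = I₁ cos²(73° − 26°) = 0.5 I₀ · cos²(47°) = 0.2326 I₀.
Need I₃/I₀ = 0.197, so cos²(θ − 73°) = 0.197 / 0.2326 = 0.8471.
θ − 73° = arccos(√0.8471) = 23.0°, giving θ ≈ 73 + 23.0 = 96.0°.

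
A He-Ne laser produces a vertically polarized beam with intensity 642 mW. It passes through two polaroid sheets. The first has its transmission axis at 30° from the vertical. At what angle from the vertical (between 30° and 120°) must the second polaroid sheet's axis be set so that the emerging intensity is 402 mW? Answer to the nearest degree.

By Malus's law, I₁ = I₀ cos²(30° − 0°) = I₀ cos²(30°) = 0.75 I₀.
Target fraction: 402 / 642 mW = 0.6262 of I₀.
Need I₂/I₀ = 0.6262, so cos²(θ − 30°) = 0.6262 / 0.75 = 0.8349.
θ − 30° = arccos(√0.8349) = 24.0°, giving θ ≈ 30 + 24.0 = 54.0°.

θ ≈ 54°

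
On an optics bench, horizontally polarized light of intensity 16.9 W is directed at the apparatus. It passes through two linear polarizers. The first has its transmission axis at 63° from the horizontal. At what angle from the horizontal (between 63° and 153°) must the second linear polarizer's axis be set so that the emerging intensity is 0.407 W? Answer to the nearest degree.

By Malus's law, I₁ = I₀ cos²(63° − 0°) = I₀ cos²(63°) = 0.2061 I₀.
Target fraction: 0.407 / 16.9 W = 0.02408 of I₀.
Need I₂/I₀ = 0.02408, so cos²(θ − 63°) = 0.02408 / 0.2061 = 0.1168.
θ − 63° = arccos(√0.1168) = 70.0°, giving θ ≈ 63 + 70.0 = 133.0°.

θ ≈ 133°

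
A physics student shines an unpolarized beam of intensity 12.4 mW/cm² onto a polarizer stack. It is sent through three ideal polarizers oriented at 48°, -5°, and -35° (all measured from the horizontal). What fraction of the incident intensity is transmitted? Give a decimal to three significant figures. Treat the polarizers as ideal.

I/I₀ ≈ 0.136

Unpolarized light through the first polarizer → I₁ = 12.4 mW/cm²/2 = 6.2 mW/cm², polarized at 48°.
I₂ = I₁ · cos²(53°) = 6.2 · 0.3622 = 2.246 mW/cm².
I₃ = I₂ · cos²(30°) = 2.246 · 0.75 = 1.684 mW/cm².
Transmitted fraction = 0.1358.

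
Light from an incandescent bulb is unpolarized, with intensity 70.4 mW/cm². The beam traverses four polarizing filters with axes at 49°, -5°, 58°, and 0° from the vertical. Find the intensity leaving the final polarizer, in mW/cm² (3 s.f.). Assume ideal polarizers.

I ≈ 0.704 mW/cm²

Unpolarized light through the first polarizer → I₁ = 70.4 mW/cm²/2 = 35.2 mW/cm², polarized at 49°.
I₂ = I₁ · cos²(54°) = 35.2 · 0.3455 = 12.16 mW/cm².
I₃ = I₂ · cos²(63°) = 12.16 · 0.2061 = 2.507 mW/cm².
I₄ = I₃ · cos²(58°) = 2.507 · 0.2808 = 0.7039 mW/cm².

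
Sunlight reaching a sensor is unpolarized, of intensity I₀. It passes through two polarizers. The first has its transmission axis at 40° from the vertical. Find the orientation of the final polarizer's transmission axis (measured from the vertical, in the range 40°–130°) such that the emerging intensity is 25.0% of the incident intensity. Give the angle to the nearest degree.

Unpolarized light through the first polarizer → I₁ = ½ I₀, now polarized at 40°.
Need I₂/I₀ = 0.25, so cos²(θ − 40°) = 0.25 / 0.5 = 0.5.
θ − 40° = arccos(√0.5) = 45.0°, giving θ ≈ 40 + 45.0 = 85.0°.

θ ≈ 85°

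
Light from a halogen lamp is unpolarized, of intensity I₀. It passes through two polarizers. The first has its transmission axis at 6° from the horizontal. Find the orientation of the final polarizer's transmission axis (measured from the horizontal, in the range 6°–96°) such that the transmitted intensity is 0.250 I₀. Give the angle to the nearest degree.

θ ≈ 51°

Unpolarized light through the first polarizer → I₁ = ½ I₀, now polarized at 6°.
Need I₂/I₀ = 0.25, so cos²(θ − 6°) = 0.25 / 0.5 = 0.5.
θ − 6° = arccos(√0.5) = 45.0°, giving θ ≈ 6 + 45.0 = 51.0°.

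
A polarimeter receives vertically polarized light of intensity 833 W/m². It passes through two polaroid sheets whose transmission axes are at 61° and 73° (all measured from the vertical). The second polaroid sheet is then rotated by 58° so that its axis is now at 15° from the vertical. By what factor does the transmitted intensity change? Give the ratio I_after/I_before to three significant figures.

Before rotation:
I₁ = I₀ cos²(61° − 0°) = I₀ cos²(61°) = 0.235 I₀.
I₂ = I₁ cos²(73° − 61°) = 0.235 I₀ · cos²(12°) = 0.2249 I₀.
After rotation:
I₁ = I₀ cos²(61° − 0°) = I₀ cos²(61°) = 0.235 I₀.
I₂ = I₁ cos²(15° − 61°) = 0.235 I₀ · cos²(46°) = 0.1134 I₀.
Ratio = 0.1134 / 0.2249 = 0.5044.

I_new/I_old ≈ 0.504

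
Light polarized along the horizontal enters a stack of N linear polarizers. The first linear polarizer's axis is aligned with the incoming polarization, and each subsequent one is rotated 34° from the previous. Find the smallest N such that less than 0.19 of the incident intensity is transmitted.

First polarizer is aligned with the polarization: full transmission.
Each further stage multiplies by cos²(34°) = 0.6873.
After N polarizers: T = 0.6873^(N−1). Require T < 0.19 ⇒ N−1 > ln(0.19)/ln(0.6873) = 4.43, so N−1 ≥ 5 and N = 6.
Check: N=6 gives T = 0.1534 < 0.19; N=5 gives T = 0.2231.

N = 6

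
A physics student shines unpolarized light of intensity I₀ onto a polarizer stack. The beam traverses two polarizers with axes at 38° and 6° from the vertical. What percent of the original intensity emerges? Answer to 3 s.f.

≈ 36.0%

Unpolarized light through the first polarizer → I₁ = ½ I₀, now polarized at 38°.
I₂ = I₁ cos²(6° − 38°) = 0.5 I₀ · cos²(32°) = 0.3596 I₀.
That is 35.96% of the incident intensity.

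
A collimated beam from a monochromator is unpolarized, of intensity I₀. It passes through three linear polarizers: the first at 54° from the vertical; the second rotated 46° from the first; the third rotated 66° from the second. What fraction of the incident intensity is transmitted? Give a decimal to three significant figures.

Unpolarized light through the first polarizer → I₁ = ½ I₀, now polarized at 54°.
I₂ = I₁ cos²(46°) = 0.5 · 0.4826 I₀ = 0.2413 I₀.
I₃ = I₂ cos²(66°) = 0.2413 · 0.1654 I₀ = 0.03992 I₀.
Transmitted fraction = 0.03992.

≈ 0.0399 I₀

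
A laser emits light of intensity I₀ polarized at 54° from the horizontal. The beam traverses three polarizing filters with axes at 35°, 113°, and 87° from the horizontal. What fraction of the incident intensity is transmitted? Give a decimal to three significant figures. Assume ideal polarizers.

By Malus's law, I₁ = I₀ cos²(35° − 54°) = I₀ cos²(19°) = 0.894 I₀.
I₂ = I₁ cos²(113° − 35°) = 0.894 I₀ · cos²(78°) = 0.03865 I₀.
I₃ = I₂ cos²(87° − 113°) = 0.03865 I₀ · cos²(26°) = 0.03122 I₀.
Transmitted fraction = 0.03122.

≈ 0.0312 I₀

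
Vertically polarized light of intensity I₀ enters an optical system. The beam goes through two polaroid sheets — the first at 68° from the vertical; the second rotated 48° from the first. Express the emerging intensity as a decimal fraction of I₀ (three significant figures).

≈ 0.0628 I₀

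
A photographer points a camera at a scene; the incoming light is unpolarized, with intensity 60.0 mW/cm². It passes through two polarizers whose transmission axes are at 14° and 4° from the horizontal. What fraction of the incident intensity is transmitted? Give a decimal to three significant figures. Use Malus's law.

I/I₀ ≈ 0.485

Unpolarized light through the first polarizer → I₁ = 60.0 mW/cm²/2 = 30 mW/cm², polarized at 14°.
I₂ = I₁ · cos²(10°) = 30 · 0.9698 = 29.1 mW/cm².
Transmitted fraction = 0.4849.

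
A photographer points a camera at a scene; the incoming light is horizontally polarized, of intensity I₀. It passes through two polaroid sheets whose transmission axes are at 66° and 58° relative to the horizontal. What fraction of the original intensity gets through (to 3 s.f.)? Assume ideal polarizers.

≈ 0.162 I₀

By Malus's law, I₁ = I₀ cos²(66° − 0°) = I₀ cos²(66°) = 0.1654 I₀.
I₂ = I₁ cos²(58° − 66°) = 0.1654 I₀ · cos²(8°) = 0.1622 I₀.
Transmitted fraction = 0.1622.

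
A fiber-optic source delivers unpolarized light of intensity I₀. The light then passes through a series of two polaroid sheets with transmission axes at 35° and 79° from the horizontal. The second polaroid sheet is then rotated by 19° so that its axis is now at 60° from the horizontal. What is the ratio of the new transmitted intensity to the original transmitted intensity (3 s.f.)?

Before rotation:
Unpolarized light through the first polarizer → I₁ = ½ I₀, now polarized at 35°.
I₂ = I₁ cos²(79° − 35°) = 0.5 I₀ · cos²(44°) = 0.2587 I₀.
After rotation:
Unpolarized light through the first polarizer → I₁ = ½ I₀, now polarized at 35°.
I₂ = I₁ cos²(60° − 35°) = 0.5 I₀ · cos²(25°) = 0.4107 I₀.
Ratio = 0.4107 / 0.2587 = 1.587.

I_new/I_old ≈ 1.59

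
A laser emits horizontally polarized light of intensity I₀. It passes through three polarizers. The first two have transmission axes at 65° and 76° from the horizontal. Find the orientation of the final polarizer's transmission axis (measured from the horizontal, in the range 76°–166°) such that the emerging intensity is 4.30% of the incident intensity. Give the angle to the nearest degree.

I₁ = I₀ cos²(65° − 0°) = I₀ cos²(65°) = 0.1786 I₀.
I₂ = I₁ cos²(76° − 65°) = 0.1786 I₀ · cos²(11°) = 0.1721 I₀.
Need I₃/I₀ = 0.043, so cos²(θ − 76°) = 0.043 / 0.1721 = 0.2498.
θ − 76° = arccos(√0.2498) = 60.0°, giving θ ≈ 76 + 60.0 = 136.0°.

θ ≈ 136°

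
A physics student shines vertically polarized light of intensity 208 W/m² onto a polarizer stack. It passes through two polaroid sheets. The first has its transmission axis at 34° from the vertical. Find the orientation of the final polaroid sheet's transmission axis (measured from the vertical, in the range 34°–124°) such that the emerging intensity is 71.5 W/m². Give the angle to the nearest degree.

θ ≈ 79°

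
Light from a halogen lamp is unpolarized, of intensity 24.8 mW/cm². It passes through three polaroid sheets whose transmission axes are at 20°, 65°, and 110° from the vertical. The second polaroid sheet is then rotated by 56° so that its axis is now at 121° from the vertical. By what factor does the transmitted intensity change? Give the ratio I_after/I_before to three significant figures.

I_new/I_old ≈ 0.140

Before rotation:
Unpolarized light through the first polarizer → I₁ = ½ I₀, now polarized at 20°.
I₂ = I₁ cos²(65° − 20°) = 0.5 I₀ · cos²(45°) = 0.25 I₀.
I₃ = I₂ cos²(110° − 65°) = 0.25 I₀ · cos²(45°) = 0.125 I₀.
After rotation:
Unpolarized light through the first polarizer → I₁ = ½ I₀, now polarized at 20°.
Angle between axes 1 and 2: 79°. I₂ = 0.5 I₀ · cos²(79°) = 0.0182 I₀.
I₃ = I₂ cos²(110° − 121°) = 0.0182 I₀ · cos²(11°) = 0.01754 I₀.
Ratio = 0.01754 / 0.125 = 0.1403.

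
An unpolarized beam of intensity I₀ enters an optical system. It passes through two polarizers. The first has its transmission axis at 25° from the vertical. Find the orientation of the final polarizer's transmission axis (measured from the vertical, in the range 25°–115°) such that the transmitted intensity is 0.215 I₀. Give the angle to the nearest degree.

θ ≈ 74°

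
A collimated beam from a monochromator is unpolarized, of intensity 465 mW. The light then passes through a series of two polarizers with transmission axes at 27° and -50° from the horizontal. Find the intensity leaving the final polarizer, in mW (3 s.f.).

Unpolarized light through the first polarizer → I₁ = 465 mW/2 = 232.5 mW, polarized at 27°.
I₂ = I₁ · cos²(77°) = 232.5 · 0.0506 = 11.77 mW.

I ≈ 11.8 mW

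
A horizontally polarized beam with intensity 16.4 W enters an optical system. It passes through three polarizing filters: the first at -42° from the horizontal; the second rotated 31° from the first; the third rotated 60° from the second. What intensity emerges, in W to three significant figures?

I₁ = 16.4 W · cos²(42°) = 9.057 W.
I₂ = I₁ · cos²(31°) = 9.057 · 0.7347 = 6.655 W.
I₃ = I₂ · cos²(60°) = 6.655 · 0.25 = 1.664 W.

I ≈ 1.66 W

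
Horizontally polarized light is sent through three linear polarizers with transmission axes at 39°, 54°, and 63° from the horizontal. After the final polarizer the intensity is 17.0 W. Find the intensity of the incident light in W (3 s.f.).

I₀ ≈ 30.9 W

I₁ = I₀ cos²(39° − 0°) = I₀ cos²(39°) = 0.604 I₀.
I₂ = I₁ cos²(54° − 39°) = 0.604 I₀ · cos²(15°) = 0.5635 I₀.
I₃ = I₂ cos²(63° − 54°) = 0.5635 I₀ · cos²(9°) = 0.5497 I₀.
So 17.0 W = 0.5497 I₀, giving I₀ = 17.0/0.5497 = 30.93 W.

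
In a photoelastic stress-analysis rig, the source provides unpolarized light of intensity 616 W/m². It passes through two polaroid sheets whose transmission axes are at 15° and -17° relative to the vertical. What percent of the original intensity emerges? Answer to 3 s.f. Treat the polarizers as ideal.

Unpolarized light through the first polarizer → I₁ = 616 W/m²/2 = 308 W/m², polarized at 15°.
I₂ = I₁ · cos²(32°) = 308 · 0.7192 = 221.5 W/m².
That is 35.96% of the incident intensity.

≈ 36.0%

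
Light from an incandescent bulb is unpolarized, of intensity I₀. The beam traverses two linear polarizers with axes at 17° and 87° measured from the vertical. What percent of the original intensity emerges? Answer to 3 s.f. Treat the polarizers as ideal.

Unpolarized light through the first polarizer → I₁ = ½ I₀, now polarized at 17°.
I₂ = I₁ cos²(87° − 17°) = 0.5 I₀ · cos²(70°) = 0.05849 I₀.
That is 5.849% of the incident intensity.

≈ 5.85%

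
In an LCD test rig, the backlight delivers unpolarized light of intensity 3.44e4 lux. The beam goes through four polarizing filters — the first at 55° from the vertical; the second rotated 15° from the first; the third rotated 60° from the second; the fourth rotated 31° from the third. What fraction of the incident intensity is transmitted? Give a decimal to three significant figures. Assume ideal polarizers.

I/I₀ ≈ 0.0857

Unpolarized light through the first polarizer → I₁ = 3.44e4 lux/2 = 1.72e+04 lux, polarized at 55°.
I₂ = I₁ · cos²(15°) = 1.72e+04 · 0.933 = 1.605e+04 lux.
I₃ = I₂ · cos²(60°) = 1.605e+04 · 0.25 = 4012 lux.
I₄ = I₃ · cos²(31°) = 4012 · 0.7347 = 2948 lux.
Transmitted fraction = 0.08569.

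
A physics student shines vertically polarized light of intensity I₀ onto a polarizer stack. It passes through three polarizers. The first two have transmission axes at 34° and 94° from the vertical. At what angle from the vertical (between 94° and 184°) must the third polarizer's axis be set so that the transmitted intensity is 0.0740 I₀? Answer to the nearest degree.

θ ≈ 143°

I₁ = I₀ cos²(34° − 0°) = I₀ cos²(34°) = 0.6873 I₀.
I₂ = I₁ cos²(94° − 34°) = 0.6873 I₀ · cos²(60°) = 0.1718 I₀.
Need I₃/I₀ = 0.074, so cos²(θ − 94°) = 0.074 / 0.1718 = 0.4307.
θ − 94° = arccos(√0.4307) = 49.0°, giving θ ≈ 94 + 49.0 = 143.0°.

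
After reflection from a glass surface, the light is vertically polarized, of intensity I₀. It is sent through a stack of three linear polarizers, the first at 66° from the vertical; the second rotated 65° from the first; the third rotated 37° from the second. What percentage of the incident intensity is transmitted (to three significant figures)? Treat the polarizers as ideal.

≈ 1.88%

I₁ = I₀ cos²(66° − 0°) = I₀ cos²(66°) = 0.1654 I₀.
I₂ = I₁ cos²(65°) = 0.1654 · 0.1786 I₀ = 0.02955 I₀.
I₃ = I₂ cos²(37°) = 0.02955 · 0.6378 I₀ = 0.01885 I₀.
That is 1.885% of the incident intensity.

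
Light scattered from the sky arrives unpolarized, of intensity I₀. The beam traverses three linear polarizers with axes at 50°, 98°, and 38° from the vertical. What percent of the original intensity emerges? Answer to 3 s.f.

Unpolarized light through the first polarizer → I₁ = ½ I₀, now polarized at 50°.
I₂ = I₁ cos²(98° − 50°) = 0.5 I₀ · cos²(48°) = 0.2239 I₀.
I₃ = I₂ cos²(38° − 98°) = 0.2239 I₀ · cos²(60°) = 0.05597 I₀.
That is 5.597% of the incident intensity.

≈ 5.60%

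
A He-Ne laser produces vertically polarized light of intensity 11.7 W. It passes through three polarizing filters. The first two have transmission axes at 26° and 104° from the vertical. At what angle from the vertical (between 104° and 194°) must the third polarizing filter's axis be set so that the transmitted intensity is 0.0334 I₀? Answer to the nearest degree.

θ ≈ 116°

I₁ = I₀ cos²(26° − 0°) = I₀ cos²(26°) = 0.8078 I₀.
I₂ = I₁ cos²(104° − 26°) = 0.8078 I₀ · cos²(78°) = 0.03492 I₀.
Need I₃/I₀ = 0.0334, so cos²(θ − 104°) = 0.0334 / 0.03492 = 0.9565.
θ − 104° = arccos(√0.9565) = 12.0°, giving θ ≈ 104 + 12.0 = 116.0°.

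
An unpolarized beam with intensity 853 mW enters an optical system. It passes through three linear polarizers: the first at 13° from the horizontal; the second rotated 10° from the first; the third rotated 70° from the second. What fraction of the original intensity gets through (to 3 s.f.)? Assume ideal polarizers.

I/I₀ ≈ 0.0567

Unpolarized light through the first polarizer → I₁ = 853 mW/2 = 426.5 mW, polarized at 13°.
I₂ = I₁ · cos²(10°) = 426.5 · 0.9698 = 413.6 mW.
I₃ = I₂ · cos²(70°) = 413.6 · 0.117 = 48.39 mW.
Transmitted fraction = 0.05673.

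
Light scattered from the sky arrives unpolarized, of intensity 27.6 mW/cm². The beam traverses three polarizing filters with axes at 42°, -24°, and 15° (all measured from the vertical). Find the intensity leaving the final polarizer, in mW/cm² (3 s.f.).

I ≈ 1.38 mW/cm²

Unpolarized light through the first polarizer → I₁ = 27.6 mW/cm²/2 = 13.8 mW/cm², polarized at 42°.
I₂ = I₁ · cos²(66°) = 13.8 · 0.1654 = 2.283 mW/cm².
I₃ = I₂ · cos²(39°) = 2.283 · 0.604 = 1.379 mW/cm².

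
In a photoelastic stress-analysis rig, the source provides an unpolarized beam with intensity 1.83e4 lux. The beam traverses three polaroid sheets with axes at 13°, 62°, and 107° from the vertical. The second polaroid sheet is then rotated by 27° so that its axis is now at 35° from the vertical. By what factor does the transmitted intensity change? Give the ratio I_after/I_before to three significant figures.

I_new/I_old ≈ 0.381

Before rotation:
Unpolarized light through the first polarizer → I₁ = ½ I₀, now polarized at 13°.
I₂ = I₁ cos²(62° − 13°) = 0.5 I₀ · cos²(49°) = 0.2152 I₀.
I₃ = I₂ cos²(107° − 62°) = 0.2152 I₀ · cos²(45°) = 0.1076 I₀.
After rotation:
Unpolarized light through the first polarizer → I₁ = ½ I₀, now polarized at 13°.
I₂ = I₁ cos²(35° − 13°) = 0.5 I₀ · cos²(22°) = 0.4298 I₀.
I₃ = I₂ cos²(107° − 35°) = 0.4298 I₀ · cos²(72°) = 0.04105 I₀.
Ratio = 0.04105 / 0.1076 = 0.3815.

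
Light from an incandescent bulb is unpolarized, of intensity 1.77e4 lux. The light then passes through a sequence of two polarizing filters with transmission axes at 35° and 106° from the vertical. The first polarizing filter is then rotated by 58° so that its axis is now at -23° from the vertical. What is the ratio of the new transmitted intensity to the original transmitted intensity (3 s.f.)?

I_new/I_old ≈ 3.74

Before rotation:
Unpolarized light through the first polarizer → I₁ = ½ I₀, now polarized at 35°.
I₂ = I₁ cos²(106° − 35°) = 0.5 I₀ · cos²(71°) = 0.053 I₀.
After rotation:
Unpolarized light through the first polarizer → I₁ = ½ I₀, now polarized at -23°.
Angle between axes 1 and 2: 51°. I₂ = 0.5 I₀ · cos²(51°) = 0.198 I₀.
Ratio = 0.198 / 0.053 = 3.736.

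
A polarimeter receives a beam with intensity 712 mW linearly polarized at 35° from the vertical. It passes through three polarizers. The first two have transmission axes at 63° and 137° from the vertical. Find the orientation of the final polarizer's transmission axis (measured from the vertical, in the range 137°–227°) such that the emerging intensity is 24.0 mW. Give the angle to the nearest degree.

I₁ = I₀ cos²(63° − 35°) = I₀ cos²(28°) = 0.7796 I₀.
I₂ = I₁ cos²(137° − 63°) = 0.7796 I₀ · cos²(74°) = 0.05923 I₀.
Target fraction: 24.0 / 712 mW = 0.03371 of I₀.
Need I₃/I₀ = 0.03371, so cos²(θ − 137°) = 0.03371 / 0.05923 = 0.5691.
θ − 137° = arccos(√0.5691) = 41.0°, giving θ ≈ 137 + 41.0 = 178.0°.

θ ≈ 178°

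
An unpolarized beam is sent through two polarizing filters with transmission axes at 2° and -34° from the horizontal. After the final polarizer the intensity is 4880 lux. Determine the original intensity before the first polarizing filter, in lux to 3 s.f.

I₀ ≈ 1.49e4 lux

Unpolarized light through the first polarizer → I₁ = ½ I₀, now polarized at 2°.
I₂ = I₁ cos²(-34° − 2°) = 0.5 I₀ · cos²(36°) = 0.3273 I₀.
So 4880 lux = 0.3273 I₀, giving I₀ = 4880/0.3273 = 1.491e+04 lux.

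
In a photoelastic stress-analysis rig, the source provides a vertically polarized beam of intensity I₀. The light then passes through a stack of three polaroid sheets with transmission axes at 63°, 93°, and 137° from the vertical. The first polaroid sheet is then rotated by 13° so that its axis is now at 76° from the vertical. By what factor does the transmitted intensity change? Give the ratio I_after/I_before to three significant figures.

Before rotation:
I₁ = I₀ cos²(63° − 0°) = I₀ cos²(63°) = 0.2061 I₀.
I₂ = I₁ cos²(93° − 63°) = 0.2061 I₀ · cos²(30°) = 0.1546 I₀.
I₃ = I₂ cos²(137° − 93°) = 0.1546 I₀ · cos²(44°) = 0.07999 I₀.
After rotation:
I₁ = I₀ cos²(76° − 0°) = I₀ cos²(76°) = 0.05853 I₀.
I₂ = I₁ cos²(93° − 76°) = 0.05853 I₀ · cos²(17°) = 0.05352 I₀.
I₃ = I₂ cos²(137° − 93°) = 0.05352 I₀ · cos²(44°) = 0.0277 I₀.
Ratio = 0.0277 / 0.07999 = 0.3462.

I_new/I_old ≈ 0.346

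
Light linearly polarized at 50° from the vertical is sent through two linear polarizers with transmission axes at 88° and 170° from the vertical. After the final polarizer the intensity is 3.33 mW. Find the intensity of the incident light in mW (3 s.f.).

I₁ = I₀ cos²(88° − 50°) = I₀ cos²(38°) = 0.621 I₀.
I₂ = I₁ cos²(170° − 88°) = 0.621 I₀ · cos²(82°) = 0.01203 I₀.
So 3.33 mW = 0.01203 I₀, giving I₀ = 3.33/0.01203 = 276.9 mW.

I₀ ≈ 277 mW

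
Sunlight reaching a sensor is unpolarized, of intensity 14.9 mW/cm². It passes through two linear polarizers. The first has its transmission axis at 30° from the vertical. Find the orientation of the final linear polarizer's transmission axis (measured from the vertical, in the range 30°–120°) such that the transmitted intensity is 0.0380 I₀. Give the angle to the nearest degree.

Unpolarized light through the first polarizer → I₁ = ½ I₀, now polarized at 30°.
Need I₂/I₀ = 0.038, so cos²(θ − 30°) = 0.038 / 0.5 = 0.076.
θ − 30° = arccos(√0.076) = 74.0°, giving θ ≈ 30 + 74.0 = 104.0°.

θ ≈ 104°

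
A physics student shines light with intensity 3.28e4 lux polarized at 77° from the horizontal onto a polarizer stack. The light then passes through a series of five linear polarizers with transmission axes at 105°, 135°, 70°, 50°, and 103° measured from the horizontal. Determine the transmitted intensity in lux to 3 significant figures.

I ≈ 1100 lux

I₁ = 3.28e4 lux · cos²(28°) = 2.557e+04 lux.
I₂ = I₁ · cos²(30°) = 2.557e+04 · 0.75 = 1.918e+04 lux.
I₃ = I₂ · cos²(65°) = 1.918e+04 · 0.1786 = 3425 lux.
I₄ = I₃ · cos²(20°) = 3425 · 0.883 = 3025 lux.
I₅ = I₄ · cos²(53°) = 3025 · 0.3622 = 1095 lux.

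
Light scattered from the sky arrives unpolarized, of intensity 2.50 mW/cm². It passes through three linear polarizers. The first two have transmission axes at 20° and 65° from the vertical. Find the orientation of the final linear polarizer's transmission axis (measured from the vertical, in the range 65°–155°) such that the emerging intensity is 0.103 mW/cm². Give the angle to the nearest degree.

θ ≈ 131°

Unpolarized light through the first polarizer → I₁ = ½ I₀, now polarized at 20°.
I₂ = I₁ cos²(65° − 20°) = 0.5 I₀ · cos²(45°) = 0.25 I₀.
Target fraction: 0.103 / 2.50 mW/cm² = 0.0412 of I₀.
Need I₃/I₀ = 0.0412, so cos²(θ − 65°) = 0.0412 / 0.25 = 0.1648.
θ − 65° = arccos(√0.1648) = 66.0°, giving θ ≈ 65 + 66.0 = 131.0°.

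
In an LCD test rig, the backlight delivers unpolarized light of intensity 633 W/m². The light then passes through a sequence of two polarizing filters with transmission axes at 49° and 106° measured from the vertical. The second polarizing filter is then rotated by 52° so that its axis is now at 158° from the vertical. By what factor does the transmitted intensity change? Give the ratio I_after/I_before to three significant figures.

Before rotation:
Unpolarized light through the first polarizer → I₁ = ½ I₀, now polarized at 49°.
I₂ = I₁ cos²(106° − 49°) = 0.5 I₀ · cos²(57°) = 0.1483 I₀.
After rotation:
Unpolarized light through the first polarizer → I₁ = ½ I₀, now polarized at 49°.
Angle between axes 1 and 2: 71°. I₂ = 0.5 I₀ · cos²(71°) = 0.053 I₀.
Ratio = 0.053 / 0.1483 = 0.3573.

I_new/I_old ≈ 0.357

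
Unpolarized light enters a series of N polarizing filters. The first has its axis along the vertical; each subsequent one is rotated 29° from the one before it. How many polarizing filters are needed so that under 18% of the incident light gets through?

N = 5

First polarizer halves the unpolarized light: factor 1/2.
Each further stage multiplies by cos²(29°) = 0.765.
After N polarizers: T = 0.5·0.765^(N−1). Require T < 0.18 ⇒ N−1 > ln(0.18/0.5)/ln(0.765) = 3.81, so N−1 ≥ 4 and N = 5.
Check: N=5 gives T = 0.1712 < 0.18; N=4 gives T = 0.2238.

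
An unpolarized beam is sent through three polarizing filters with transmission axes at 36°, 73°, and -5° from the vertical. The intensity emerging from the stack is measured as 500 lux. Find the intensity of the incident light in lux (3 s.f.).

I₀ ≈ 3.63e4 lux

Unpolarized light through the first polarizer → I₁ = ½ I₀, now polarized at 36°.
I₂ = I₁ cos²(73° − 36°) = 0.5 I₀ · cos²(37°) = 0.3189 I₀.
I₃ = I₂ cos²(-5° − 73°) = 0.3189 I₀ · cos²(78°) = 0.01379 I₀.
So 500 lux = 0.01379 I₀, giving I₀ = 500/0.01379 = 3.627e+04 lux.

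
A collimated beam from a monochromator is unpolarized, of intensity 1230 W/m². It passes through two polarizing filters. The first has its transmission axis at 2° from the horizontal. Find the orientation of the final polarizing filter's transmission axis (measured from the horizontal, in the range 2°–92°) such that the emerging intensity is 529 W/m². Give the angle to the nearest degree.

θ ≈ 24°

Unpolarized light through the first polarizer → I₁ = ½ I₀, now polarized at 2°.
Target fraction: 529 / 1230 W/m² = 0.4301 of I₀.
Need I₂/I₀ = 0.4301, so cos²(θ − 2°) = 0.4301 / 0.5 = 0.8602.
θ − 2° = arccos(√0.8602) = 22.0°, giving θ ≈ 2 + 22.0 = 24.0°.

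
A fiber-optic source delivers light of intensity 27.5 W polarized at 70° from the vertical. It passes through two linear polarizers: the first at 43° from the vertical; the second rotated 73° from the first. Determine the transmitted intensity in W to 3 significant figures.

I₁ = 27.5 W · cos²(27°) = 21.83 W.
I₂ = I₁ · cos²(73°) = 21.83 · 0.08548 = 1.866 W.

I ≈ 1.87 W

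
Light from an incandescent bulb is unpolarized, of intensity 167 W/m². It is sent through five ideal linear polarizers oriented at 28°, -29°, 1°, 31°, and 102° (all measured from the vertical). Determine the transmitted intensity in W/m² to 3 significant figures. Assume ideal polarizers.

Unpolarized light through the first polarizer → I₁ = 167 W/m²/2 = 83.5 W/m², polarized at 28°.
I₂ = I₁ · cos²(57°) = 83.5 · 0.2966 = 24.77 W/m².
I₃ = I₂ · cos²(30°) = 24.77 · 0.75 = 18.58 W/m².
I₄ = I₃ · cos²(30°) = 18.58 · 0.75 = 13.93 W/m².
I₅ = I₄ · cos²(71°) = 13.93 · 0.106 = 1.477 W/m².

I ≈ 1.48 W/m²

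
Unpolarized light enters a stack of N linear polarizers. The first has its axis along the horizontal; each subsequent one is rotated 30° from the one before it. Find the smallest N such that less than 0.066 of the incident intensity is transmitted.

First polarizer halves the unpolarized light: factor 1/2.
Each further stage multiplies by cos²(30°) = 0.75.
After N polarizers: T = 0.5·0.75^(N−1). Require T < 0.066 ⇒ N−1 > ln(0.066/0.5)/ln(0.75) = 7.04, so N−1 ≥ 8 and N = 9.
Check: N=9 gives T = 0.05006 < 0.066; N=8 gives T = 0.06674.

N = 9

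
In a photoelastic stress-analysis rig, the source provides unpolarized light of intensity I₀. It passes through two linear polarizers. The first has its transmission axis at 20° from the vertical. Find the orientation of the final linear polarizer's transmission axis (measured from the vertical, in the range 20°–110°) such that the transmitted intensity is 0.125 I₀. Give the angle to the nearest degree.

θ ≈ 80°

Unpolarized light through the first polarizer → I₁ = ½ I₀, now polarized at 20°.
Need I₂/I₀ = 0.125, so cos²(θ − 20°) = 0.125 / 0.5 = 0.25.
θ − 20° = arccos(√0.25) = 60.0°, giving θ ≈ 20 + 60.0 = 80.0°.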